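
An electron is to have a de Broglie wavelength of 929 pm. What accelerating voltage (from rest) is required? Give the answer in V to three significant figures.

V = 1.74 V

p = h/λ = 6.626 × 10⁻³⁴ / 9.290 × 10⁻¹⁰ = 7.132 × 10⁻²⁵ kg·m/s.
KE = p²/(2m) = 2.792 × 10⁻¹⁹ J.
V = KE/e = 2.792 × 10⁻¹⁹ / (1.602 × 10⁻¹⁹) = 1.74 V.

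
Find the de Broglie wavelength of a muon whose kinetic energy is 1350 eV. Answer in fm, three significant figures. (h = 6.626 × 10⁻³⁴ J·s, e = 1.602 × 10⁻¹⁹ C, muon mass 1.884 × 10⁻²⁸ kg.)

λ = 2320 fm

KE = 1350 eV = 2.163 × 10⁻¹⁶ J.
p = √(2mKE) = √(2 × 1.884 × 10⁻²⁸ × 2.163 × 10⁻¹⁶) = 2.855 × 10⁻²² kg·m/s.
λ = h/p = 6.626 × 10⁻³⁴ / 2.855 × 10⁻²² = 2.32 × 10⁻¹² m = 2320 fm.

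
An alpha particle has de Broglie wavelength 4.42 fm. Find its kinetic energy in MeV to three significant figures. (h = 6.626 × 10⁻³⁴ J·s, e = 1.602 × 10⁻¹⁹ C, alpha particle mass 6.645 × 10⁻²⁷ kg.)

KE = 10.6 MeV

p = h/λ = 6.626 × 10⁻³⁴ / 4.420 × 10⁻¹⁵ = 1.499 × 10⁻¹⁹ kg·m/s.
KE = p²/(2m) = (1.499 × 10⁻¹⁹)² / (2 × 6.645 × 10⁻²⁷) = 1.691 × 10⁻¹² J = 10.6 MeV.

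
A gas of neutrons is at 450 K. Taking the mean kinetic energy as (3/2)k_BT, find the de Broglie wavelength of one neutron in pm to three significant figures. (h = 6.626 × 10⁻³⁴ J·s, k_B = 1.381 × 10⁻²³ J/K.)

λ = 119 pm

KE = (3/2)k_BT = 1.5 × 1.381 × 10⁻²³ × 450 = 9.322 × 10⁻²¹ J.
p = √(2mKE) = √(2 × 1.675 × 10⁻²⁷ × 9.322 × 10⁻²¹) = 5.588 × 10⁻²⁴ kg·m/s.
λ = h/p = 1.19 × 10⁻¹⁰ m = 119 pm.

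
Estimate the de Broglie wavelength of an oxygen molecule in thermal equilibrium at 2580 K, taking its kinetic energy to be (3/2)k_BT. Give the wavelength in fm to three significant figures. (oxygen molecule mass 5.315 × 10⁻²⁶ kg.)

KE = (3/2)k_BT = 1.5 × 1.381 × 10⁻²³ × 2580 = 5.344 × 10⁻²⁰ J.
p = √(2mKE) = √(2 × 5.315 × 10⁻²⁶ × 5.344 × 10⁻²⁰) = 7.537 × 10⁻²³ kg·m/s.
λ = h/p = 8.79 × 10⁻¹² m = 8790 fm.

λ = 8790 fm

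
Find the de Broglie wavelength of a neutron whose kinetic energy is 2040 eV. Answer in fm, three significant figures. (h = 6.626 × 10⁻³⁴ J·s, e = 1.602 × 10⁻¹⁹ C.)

KE = 2040 eV = 3.268 × 10⁻¹⁶ J.
p = √(2mKE) = √(2 × 1.675 × 10⁻²⁷ × 3.268 × 10⁻¹⁶) = 1.046 × 10⁻²¹ kg·m/s.
λ = h/p = 6.626 × 10⁻³⁴ / 1.046 × 10⁻²¹ = 6.33 × 10⁻¹³ m = 633 fm.

λ = 633 fm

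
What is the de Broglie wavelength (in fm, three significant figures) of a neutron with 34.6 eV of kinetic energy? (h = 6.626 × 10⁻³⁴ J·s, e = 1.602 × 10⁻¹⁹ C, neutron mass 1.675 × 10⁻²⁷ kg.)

KE = 34.6 eV = 5.543 × 10⁻¹⁸ J.
p = √(2mKE) = √(2 × 1.675 × 10⁻²⁷ × 5.543 × 10⁻¹⁸) = 1.363 × 10⁻²² kg·m/s.
λ = h/p = 6.626 × 10⁻³⁴ / 1.363 × 10⁻²² = 4.86 × 10⁻¹² m = 4860 fm.

λ = 4860 fm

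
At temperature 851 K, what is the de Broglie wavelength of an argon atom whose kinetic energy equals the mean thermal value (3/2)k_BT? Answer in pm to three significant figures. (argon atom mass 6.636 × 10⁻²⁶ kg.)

KE = (3/2)k_BT = 1.5 × 1.381 × 10⁻²³ × 851 = 1.763 × 10⁻²⁰ J.
p = √(2mKE) = √(2 × 6.636 × 10⁻²⁶ × 1.763 × 10⁻²⁰) = 4.837 × 10⁻²³ kg·m/s.
λ = h/p = 1.37 × 10⁻¹¹ m = 13.7 pm.

λ = 13.7 pm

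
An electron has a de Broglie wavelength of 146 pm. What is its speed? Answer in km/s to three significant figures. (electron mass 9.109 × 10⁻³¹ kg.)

v = 4980 km/s

p = h/λ = 6.626 × 10⁻³⁴ / 1.460 × 10⁻¹⁰ = 4.538 × 10⁻²⁴ kg·m/s.
v = p/m = 4.538 × 10⁻²⁴ / 9.109 × 10⁻³¹ = 4.98 × 10⁶ m/s = 4980 km/s.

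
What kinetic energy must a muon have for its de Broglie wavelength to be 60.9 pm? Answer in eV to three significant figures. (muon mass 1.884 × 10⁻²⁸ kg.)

p = h/λ = 6.626 × 10⁻³⁴ / 6.090 × 10⁻¹¹ = 1.088 × 10⁻²³ kg·m/s.
KE = p²/(2m) = (1.088 × 10⁻²³)² / (2 × 1.884 × 10⁻²⁸) = 3.142 × 10⁻¹⁹ J = 1.96 eV.

KE = 1.96 eV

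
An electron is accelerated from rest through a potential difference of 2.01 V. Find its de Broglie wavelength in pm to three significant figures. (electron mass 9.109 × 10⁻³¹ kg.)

KE = eV = 1.602 × 10⁻¹⁹ × 2.010 = 3.220 × 10⁻¹⁹ J.
p = √(2mKE) = √(2 × 9.109 × 10⁻³¹ × 3.220 × 10⁻¹⁹) = 7.659 × 10⁻²⁵ kg·m/s.
λ = h/p = 6.626 × 10⁻³⁴ / 7.659 × 10⁻²⁵ = 8.65 × 10⁻¹⁰ m = 865 pm.

λ = 865 pm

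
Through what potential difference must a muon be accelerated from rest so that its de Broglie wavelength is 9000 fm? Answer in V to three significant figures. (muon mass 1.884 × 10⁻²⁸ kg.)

V = 89.8 V

p = h/λ = 6.626 × 10⁻³⁴ / 9.000 × 10⁻¹² = 7.362 × 10⁻²³ kg·m/s.
KE = p²/(2m) = 1.438 × 10⁻¹⁷ J.
V = KE/e = 1.438 × 10⁻¹⁷ / (1.602 × 10⁻¹⁹) = 89.8 V.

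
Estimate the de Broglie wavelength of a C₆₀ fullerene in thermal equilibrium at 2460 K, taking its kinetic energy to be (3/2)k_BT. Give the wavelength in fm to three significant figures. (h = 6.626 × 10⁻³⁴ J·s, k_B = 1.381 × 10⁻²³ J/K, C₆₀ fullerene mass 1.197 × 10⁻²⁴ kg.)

λ = 1900 fm

KE = (3/2)k_BT = 1.5 × 1.381 × 10⁻²³ × 2460 = 5.096 × 10⁻²⁰ J.
p = √(2mKE) = √(2 × 1.197 × 10⁻²⁴ × 5.096 × 10⁻²⁰) = 3.493 × 10⁻²² kg·m/s.
λ = h/p = 1.90 × 10⁻¹² m = 1900 fm.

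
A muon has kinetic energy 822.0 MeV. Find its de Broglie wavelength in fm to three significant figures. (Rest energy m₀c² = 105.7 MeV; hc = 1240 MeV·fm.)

λ = 1.35 fm

Total energy E = KE + m₀c² = 822.0 + 105.7 = 927.7 MeV.
(pc)² = E² − (m₀c²)² = (927.7)² − (105.7)² = 8.495 × 10⁵ MeV², so pc = 921.7 MeV.
λ = hc/(pc) = 1240 MeV·fm / 921.7 MeV = 1.35 fm.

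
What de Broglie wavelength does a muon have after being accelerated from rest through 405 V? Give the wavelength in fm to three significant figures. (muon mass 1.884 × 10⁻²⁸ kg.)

KE = eV = 1.602 × 10⁻¹⁹ × 405.0 = 6.488 × 10⁻¹⁷ J.
p = √(2mKE) = √(2 × 1.884 × 10⁻²⁸ × 6.488 × 10⁻¹⁷) = 1.564 × 10⁻²² kg·m/s.
λ = h/p = 6.626 × 10⁻³⁴ / 1.564 × 10⁻²² = 4.24 × 10⁻¹² m = 4240 fm.

λ = 4240 fm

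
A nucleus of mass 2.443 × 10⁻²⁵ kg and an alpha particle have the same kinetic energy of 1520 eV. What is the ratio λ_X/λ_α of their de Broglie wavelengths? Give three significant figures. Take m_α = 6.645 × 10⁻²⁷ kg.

λ_X/λ_α = 0.165

At fixed KE, p = √(2mKE) so λ = h/p ∝ 1/√m.
λ_X/λ_α = √(m_α/m_X) = √(6.645 × 10⁻²⁷/2.443 × 10⁻²⁵) = √(0.02720) = 0.165.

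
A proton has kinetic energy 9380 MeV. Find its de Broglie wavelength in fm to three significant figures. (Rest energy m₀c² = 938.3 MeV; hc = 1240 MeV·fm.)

λ = 0.121 fm

Total energy E = KE + m₀c² = 9380 + 938.3 = 10318.3 MeV.
(pc)² = E² − (m₀c²)² = (10318.3)² − (938.3)² = 1.056 × 10⁸ MeV², so pc = 1.028 × 10⁴ MeV.
λ = hc/(pc) = 1240 MeV·fm / 1.028 × 10⁴ MeV = 0.121 fm.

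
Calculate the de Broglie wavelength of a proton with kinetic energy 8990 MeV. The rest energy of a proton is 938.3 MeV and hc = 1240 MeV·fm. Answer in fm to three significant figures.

λ = 0.125 fm

Total energy E = KE + m₀c² = 8990 + 938.3 = 9928.3 MeV.
(pc)² = E² − (m₀c²)² = (9928.3)² − (938.3)² = 9.769 × 10⁷ MeV², so pc = 9884 MeV.
λ = hc/(pc) = 1240 MeV·fm / 9884 MeV = 0.125 fm.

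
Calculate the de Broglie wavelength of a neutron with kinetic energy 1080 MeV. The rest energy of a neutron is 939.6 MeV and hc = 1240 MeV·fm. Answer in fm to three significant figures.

Total energy E = KE + m₀c² = 1080 + 939.6 = 2019.6 MeV.
(pc)² = E² − (m₀c²)² = (2019.6)² − (939.6)² = 3.196 × 10⁶ MeV², so pc = 1788 MeV.
λ = hc/(pc) = 1240 MeV·fm / 1788 MeV = 0.694 fm.

λ = 0.694 fm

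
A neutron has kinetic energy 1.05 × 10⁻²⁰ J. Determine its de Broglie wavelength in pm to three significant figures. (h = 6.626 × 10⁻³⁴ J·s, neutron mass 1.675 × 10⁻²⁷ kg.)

λ = 112 pm

p = √(2mKE) = √(2 × 1.675 × 10⁻²⁷ × 1.050 × 10⁻²⁰) = 5.931 × 10⁻²⁴ kg·m/s.
λ = h/p = 6.626 × 10⁻³⁴ / 5.931 × 10⁻²⁴ = 1.12 × 10⁻¹⁰ m = 112 pm.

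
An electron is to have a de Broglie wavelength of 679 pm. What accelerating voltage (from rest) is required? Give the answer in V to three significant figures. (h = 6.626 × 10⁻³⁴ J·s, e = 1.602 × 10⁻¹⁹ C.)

V = 3.26 V

p = h/λ = 6.626 × 10⁻³⁴ / 6.790 × 10⁻¹⁰ = 9.758 × 10⁻²⁵ kg·m/s.
KE = p²/(2m) = 5.227 × 10⁻¹⁹ J.
V = KE/e = 5.227 × 10⁻¹⁹ / (1.602 × 10⁻¹⁹) = 3.26 V.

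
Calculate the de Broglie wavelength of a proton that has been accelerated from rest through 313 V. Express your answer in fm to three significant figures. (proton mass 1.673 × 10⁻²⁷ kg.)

KE = eV = 1.602 × 10⁻¹⁹ × 313.0 = 5.014 × 10⁻¹⁷ J.
p = √(2mKE) = √(2 × 1.673 × 10⁻²⁷ × 5.014 × 10⁻¹⁷) = 4.096 × 10⁻²² kg·m/s.
λ = h/p = 6.626 × 10⁻³⁴ / 4.096 × 10⁻²² = 1.62 × 10⁻¹² m = 1620 fm.

λ = 1620 fm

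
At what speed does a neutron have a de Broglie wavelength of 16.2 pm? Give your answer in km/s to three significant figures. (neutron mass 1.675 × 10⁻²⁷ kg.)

p = h/λ = 6.626 × 10⁻³⁴ / 1.620 × 10⁻¹¹ = 4.090 × 10⁻²³ kg·m/s.
v = p/m = 4.090 × 10⁻²³ / 1.675 × 10⁻²⁷ = 2.44 × 10⁴ m/s = 24.4 km/s.

v = 24.4 km/s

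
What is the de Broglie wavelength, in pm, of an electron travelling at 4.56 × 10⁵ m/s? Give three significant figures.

λ = 1600 pm

p = mv = 9.109 × 10⁻³¹ × 4.56 × 10⁵ = 4.154 × 10⁻²⁵ kg·m/s.
λ = h/p = 6.626 × 10⁻³⁴ / 4.154 × 10⁻²⁵ = 1.60 × 10⁻⁹ m = 1600 pm.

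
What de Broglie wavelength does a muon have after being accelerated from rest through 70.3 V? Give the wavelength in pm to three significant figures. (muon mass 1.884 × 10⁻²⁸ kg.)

KE = eV = 1.602 × 10⁻¹⁹ × 70.30 = 1.126 × 10⁻¹⁷ J.
p = √(2mKE) = √(2 × 1.884 × 10⁻²⁸ × 1.126 × 10⁻¹⁷) = 6.514 × 10⁻²³ kg·m/s.
λ = h/p = 6.626 × 10⁻³⁴ / 6.514 × 10⁻²³ = 1.02 × 10⁻¹¹ m = 10.2 pm.

λ = 10.2 pm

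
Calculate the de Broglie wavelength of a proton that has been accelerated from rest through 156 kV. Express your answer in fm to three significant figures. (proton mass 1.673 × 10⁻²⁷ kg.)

λ = 72.5 fm

KE = eV = 1.602 × 10⁻¹⁹ × 1.560 × 10⁵ = 2.499 × 10⁻¹⁴ J.
p = √(2mKE) = √(2 × 1.673 × 10⁻²⁷ × 2.499 × 10⁻¹⁴) = 9.144 × 10⁻²¹ kg·m/s.
λ = h/p = 6.626 × 10⁻³⁴ / 9.144 × 10⁻²¹ = 7.25 × 10⁻¹⁴ m = 72.5 fm.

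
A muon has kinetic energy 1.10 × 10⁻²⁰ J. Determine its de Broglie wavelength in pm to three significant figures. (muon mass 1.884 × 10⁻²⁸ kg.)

p = √(2mKE) = √(2 × 1.884 × 10⁻²⁸ × 1.100 × 10⁻²⁰) = 2.036 × 10⁻²⁴ kg·m/s.
λ = h/p = 6.626 × 10⁻³⁴ / 2.036 × 10⁻²⁴ = 3.25 × 10⁻¹⁰ m = 325 pm.

λ = 325 pm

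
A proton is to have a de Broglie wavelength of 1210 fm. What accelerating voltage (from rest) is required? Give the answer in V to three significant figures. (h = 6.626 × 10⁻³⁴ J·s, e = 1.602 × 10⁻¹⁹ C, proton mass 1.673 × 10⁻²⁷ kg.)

V = 559 V

p = h/λ = 6.626 × 10⁻³⁴ / 1.210 × 10⁻¹² = 5.476 × 10⁻²² kg·m/s.
KE = p²/(2m) = 8.962 × 10⁻¹⁷ J.
V = KE/e = 8.962 × 10⁻¹⁷ / (1.602 × 10⁻¹⁹) = 559 V.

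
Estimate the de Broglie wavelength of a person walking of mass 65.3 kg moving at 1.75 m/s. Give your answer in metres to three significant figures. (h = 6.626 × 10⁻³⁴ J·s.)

λ = 5.80 × 10⁻³⁶ m

p = mv = 65.3 × 1.75 = 1.143 × 10² kg·m/s.
λ = h/p = 6.626 × 10⁻³⁴ / 1.143 × 10² = 5.80 × 10⁻³⁶ m.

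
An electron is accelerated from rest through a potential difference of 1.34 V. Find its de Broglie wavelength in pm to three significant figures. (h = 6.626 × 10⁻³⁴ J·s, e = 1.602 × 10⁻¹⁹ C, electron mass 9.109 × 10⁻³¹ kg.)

λ = 1060 pm

KE = eV = 1.602 × 10⁻¹⁹ × 1.340 = 2.147 × 10⁻¹⁹ J.
p = √(2mKE) = √(2 × 9.109 × 10⁻³¹ × 2.147 × 10⁻¹⁹) = 6.254 × 10⁻²⁵ kg·m/s.
λ = h/p = 6.626 × 10⁻³⁴ / 6.254 × 10⁻²⁵ = 1.06 × 10⁻⁹ m = 1060 pm.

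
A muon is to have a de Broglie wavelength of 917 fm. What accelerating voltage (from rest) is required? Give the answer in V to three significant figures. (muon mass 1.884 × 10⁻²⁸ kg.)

p = h/λ = 6.626 × 10⁻³⁴ / 9.170 × 10⁻¹³ = 7.226 × 10⁻²² kg·m/s.
KE = p²/(2m) = 1.386 × 10⁻¹⁵ J.
V = KE/e = 1.386 × 10⁻¹⁵ / (1.602 × 10⁻¹⁹) = 8650 V.

V = 8650 V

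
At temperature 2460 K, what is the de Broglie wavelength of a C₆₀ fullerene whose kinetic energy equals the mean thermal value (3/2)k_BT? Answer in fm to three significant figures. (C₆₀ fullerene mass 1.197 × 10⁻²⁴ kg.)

KE = (3/2)k_BT = 1.5 × 1.381 × 10⁻²³ × 2460 = 5.096 × 10⁻²⁰ J.
p = √(2mKE) = √(2 × 1.197 × 10⁻²⁴ × 5.096 × 10⁻²⁰) = 3.493 × 10⁻²² kg·m/s.
λ = h/p = 1.90 × 10⁻¹² m = 1900 fm.

λ = 1900 fm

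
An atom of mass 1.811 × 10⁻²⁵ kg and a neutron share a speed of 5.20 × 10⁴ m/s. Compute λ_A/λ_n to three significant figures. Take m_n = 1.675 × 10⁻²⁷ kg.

At fixed v, p = mv so λ = h/(mv) ∝ 1/m.
λ_A/λ_n = m_n/m_A = 1.675 × 10⁻²⁷/1.811 × 10⁻²⁵ = 9.25 × 10⁻³.

λ_A/λ_n = 9.25 × 10⁻³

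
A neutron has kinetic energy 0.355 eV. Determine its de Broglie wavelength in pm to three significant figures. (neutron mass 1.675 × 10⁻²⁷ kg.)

λ = 48.0 pm

KE = 0.355 eV = 5.687 × 10⁻²⁰ J.
p = √(2mKE) = √(2 × 1.675 × 10⁻²⁷ × 5.687 × 10⁻²⁰) = 1.380 × 10⁻²³ kg·m/s.
λ = h/p = 6.626 × 10⁻³⁴ / 1.380 × 10⁻²³ = 4.80 × 10⁻¹¹ m = 48.0 pm.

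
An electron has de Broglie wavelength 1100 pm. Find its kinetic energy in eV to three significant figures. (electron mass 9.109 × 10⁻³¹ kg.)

KE = 1.24 eV

p = h/λ = 6.626 × 10⁻³⁴ / 1.100 × 10⁻⁹ = 6.024 × 10⁻²⁵ kg·m/s.
KE = p²/(2m) = (6.024 × 10⁻²⁵)² / (2 × 9.109 × 10⁻³¹) = 1.992 × 10⁻¹⁹ J = 1.24 eV.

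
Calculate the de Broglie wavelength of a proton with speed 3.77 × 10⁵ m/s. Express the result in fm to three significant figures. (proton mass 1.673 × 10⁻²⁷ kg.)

λ = 1050 fm

p = mv = 1.673 × 10⁻²⁷ × 3.77 × 10⁵ = 6.307 × 10⁻²² kg·m/s.
λ = h/p = 6.626 × 10⁻³⁴ / 6.307 × 10⁻²² = 1.05 × 10⁻¹² m = 1050 fm.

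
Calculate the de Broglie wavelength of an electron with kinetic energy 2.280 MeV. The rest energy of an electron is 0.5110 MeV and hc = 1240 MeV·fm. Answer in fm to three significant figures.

λ = 452 fm

Total energy E = KE + m₀c² = 2.280 + 0.5110 = 2.7910 MeV.
(pc)² = E² − (m₀c²)² = (2.7910)² − (0.5110)² = 7.529 MeV², so pc = 2.744 MeV.
λ = hc/(pc) = 1240 MeV·fm / 2.744 MeV = 452 fm.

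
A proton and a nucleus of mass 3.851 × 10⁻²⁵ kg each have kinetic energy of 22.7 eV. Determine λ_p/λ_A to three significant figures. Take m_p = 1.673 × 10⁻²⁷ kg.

λ_p/λ_A = 15.2

At fixed KE, p = √(2mKE) so λ = h/p ∝ 1/√m.
λ_p/λ_A = √(m_A/m_p) = √(3.851 × 10⁻²⁵/1.673 × 10⁻²⁷) = √(230.2) = 15.2.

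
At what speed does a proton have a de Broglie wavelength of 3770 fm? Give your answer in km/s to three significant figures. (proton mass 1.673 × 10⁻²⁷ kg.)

p = h/λ = 6.626 × 10⁻³⁴ / 3.770 × 10⁻¹² = 1.758 × 10⁻²² kg·m/s.
v = p/m = 1.758 × 10⁻²² / 1.673 × 10⁻²⁷ = 1.05 × 10⁵ m/s = 105 km/s.

v = 105 km/s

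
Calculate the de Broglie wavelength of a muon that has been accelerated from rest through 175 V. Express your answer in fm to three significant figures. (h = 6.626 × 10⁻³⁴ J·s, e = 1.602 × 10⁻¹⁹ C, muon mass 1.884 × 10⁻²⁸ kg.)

λ = 6450 fm

KE = eV = 1.602 × 10⁻¹⁹ × 175.0 = 2.804 × 10⁻¹⁷ J.
p = √(2mKE) = √(2 × 1.884 × 10⁻²⁸ × 2.804 × 10⁻¹⁷) = 1.028 × 10⁻²² kg·m/s.
λ = h/p = 6.626 × 10⁻³⁴ / 1.028 × 10⁻²² = 6.45 × 10⁻¹² m = 6450 fm.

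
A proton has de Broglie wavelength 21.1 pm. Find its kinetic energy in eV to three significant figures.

p = h/λ = 6.626 × 10⁻³⁴ / 2.110 × 10⁻¹¹ = 3.140 × 10⁻²³ kg·m/s.
KE = p²/(2m) = (3.140 × 10⁻²³)² / (2 × 1.673 × 10⁻²⁷) = 2.947 × 10⁻¹⁹ J = 1.84 eV.

KE = 1.84 eV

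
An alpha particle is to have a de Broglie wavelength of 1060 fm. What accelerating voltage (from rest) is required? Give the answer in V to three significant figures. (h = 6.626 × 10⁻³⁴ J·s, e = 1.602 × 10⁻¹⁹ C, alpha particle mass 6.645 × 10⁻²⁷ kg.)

V = 91.8 V

p = h/λ = 6.626 × 10⁻³⁴ / 1.060 × 10⁻¹² = 6.251 × 10⁻²² kg·m/s.
KE = p²/(2m) = 2.940 × 10⁻¹⁷ J.
V = KE/2e = 2.940 × 10⁻¹⁷ / (2 × 1.602 × 10⁻¹⁹) = 91.8 V.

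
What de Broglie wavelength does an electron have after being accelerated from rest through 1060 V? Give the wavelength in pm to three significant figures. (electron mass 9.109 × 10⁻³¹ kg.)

KE = eV = 1.602 × 10⁻¹⁹ × 1060 = 1.698 × 10⁻¹⁶ J.
p = √(2mKE) = √(2 × 9.109 × 10⁻³¹ × 1.698 × 10⁻¹⁶) = 1.759 × 10⁻²³ kg·m/s.
λ = h/p = 6.626 × 10⁻³⁴ / 1.759 × 10⁻²³ = 3.77 × 10⁻¹¹ m = 37.7 pm.

λ = 37.7 pm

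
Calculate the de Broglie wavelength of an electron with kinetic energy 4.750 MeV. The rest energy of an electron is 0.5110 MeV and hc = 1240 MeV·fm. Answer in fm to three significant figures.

λ = 237 fm

Total energy E = KE + m₀c² = 4.750 + 0.5110 = 5.2610 MeV.
(pc)² = E² − (m₀c²)² = (5.2610)² − (0.5110)² = 27.42 MeV², so pc = 5.236 MeV.
λ = hc/(pc) = 1240 MeV·fm / 5.236 MeV = 237 fm.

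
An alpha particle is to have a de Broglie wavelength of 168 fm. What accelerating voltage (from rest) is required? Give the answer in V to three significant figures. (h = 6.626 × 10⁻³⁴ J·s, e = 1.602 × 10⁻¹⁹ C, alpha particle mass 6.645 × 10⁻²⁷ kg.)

p = h/λ = 6.626 × 10⁻³⁴ / 1.680 × 10⁻¹³ = 3.944 × 10⁻²¹ kg·m/s.
KE = p²/(2m) = 1.170 × 10⁻¹⁵ J.
V = KE/2e = 1.170 × 10⁻¹⁵ / (2 × 1.602 × 10⁻¹⁹) = 3650 V.

V = 3650 V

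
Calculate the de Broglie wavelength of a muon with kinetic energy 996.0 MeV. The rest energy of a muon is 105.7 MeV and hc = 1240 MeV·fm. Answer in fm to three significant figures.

Total energy E = KE + m₀c² = 996.0 + 105.7 = 1101.7 MeV.
(pc)² = E² − (m₀c²)² = (1101.7)² − (105.7)² = 1.203 × 10⁶ MeV², so pc = 1097 MeV.
λ = hc/(pc) = 1240 MeV·fm / 1097 MeV = 1.13 fm.

λ = 1.13 fm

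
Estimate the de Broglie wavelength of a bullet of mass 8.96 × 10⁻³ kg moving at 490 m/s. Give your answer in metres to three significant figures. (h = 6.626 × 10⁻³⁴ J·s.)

λ = 1.51 × 10⁻³⁴ m

p = mv = 8.96 × 10⁻³ × 490 = 4.390 kg·m/s.
λ = h/p = 6.626 × 10⁻³⁴ / 4.390 = 1.51 × 10⁻³⁴ m.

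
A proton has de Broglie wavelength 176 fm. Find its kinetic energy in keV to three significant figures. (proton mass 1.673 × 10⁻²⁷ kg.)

p = h/λ = 6.626 × 10⁻³⁴ / 1.760 × 10⁻¹³ = 3.765 × 10⁻²¹ kg·m/s.
KE = p²/(2m) = (3.765 × 10⁻²¹)² / (2 × 1.673 × 10⁻²⁷) = 4.236 × 10⁻¹⁵ J = 26.4 keV.

KE = 26.4 keV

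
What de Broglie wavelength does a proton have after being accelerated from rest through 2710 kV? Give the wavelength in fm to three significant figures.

λ = 17.4 fm

KE = eV = 1.602 × 10⁻¹⁹ × 2.710 × 10⁶ = 4.341 × 10⁻¹³ J.
p = √(2mKE) = √(2 × 1.673 × 10⁻²⁷ × 4.341 × 10⁻¹³) = 3.811 × 10⁻²⁰ kg·m/s.
λ = h/p = 6.626 × 10⁻³⁴ / 3.811 × 10⁻²⁰ = 1.74 × 10⁻¹⁴ m = 17.4 fm.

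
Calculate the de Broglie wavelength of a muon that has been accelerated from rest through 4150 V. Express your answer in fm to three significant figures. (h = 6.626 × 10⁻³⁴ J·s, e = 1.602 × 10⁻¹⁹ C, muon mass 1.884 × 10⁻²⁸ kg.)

KE = eV = 1.602 × 10⁻¹⁹ × 4150 = 6.648 × 10⁻¹⁶ J.
p = √(2mKE) = √(2 × 1.884 × 10⁻²⁸ × 6.648 × 10⁻¹⁶) = 5.005 × 10⁻²² kg·m/s.
λ = h/p = 6.626 × 10⁻³⁴ / 5.005 × 10⁻²² = 1.32 × 10⁻¹² m = 1320 fm.

λ = 1320 fm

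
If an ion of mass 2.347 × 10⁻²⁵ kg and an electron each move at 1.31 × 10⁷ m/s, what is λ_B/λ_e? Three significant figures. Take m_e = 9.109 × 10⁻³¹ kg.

λ_B/λ_e = 3.88 × 10⁻⁶

At fixed v, p = mv so λ = h/(mv) ∝ 1/m.
λ_B/λ_e = m_e/m_B = 9.109 × 10⁻³¹/2.347 × 10⁻²⁵ = 3.88 × 10⁻⁶.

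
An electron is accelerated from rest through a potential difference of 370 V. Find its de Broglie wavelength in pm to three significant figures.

KE = eV = 1.602 × 10⁻¹⁹ × 370.0 = 5.927 × 10⁻¹⁷ J.
p = √(2mKE) = √(2 × 9.109 × 10⁻³¹ × 5.927 × 10⁻¹⁷) = 1.039 × 10⁻²³ kg·m/s.
λ = h/p = 6.626 × 10⁻³⁴ / 1.039 × 10⁻²³ = 6.38 × 10⁻¹¹ m = 63.8 pm.

λ = 63.8 pm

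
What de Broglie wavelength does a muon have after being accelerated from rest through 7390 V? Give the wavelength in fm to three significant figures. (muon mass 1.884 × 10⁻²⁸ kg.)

KE = eV = 1.602 × 10⁻¹⁹ × 7390 = 1.184 × 10⁻¹⁵ J.
p = √(2mKE) = √(2 × 1.884 × 10⁻²⁸ × 1.184 × 10⁻¹⁵) = 6.679 × 10⁻²² kg·m/s.
λ = h/p = 6.626 × 10⁻³⁴ / 6.679 × 10⁻²² = 9.92 × 10⁻¹³ m = 992 fm.

λ = 992 fm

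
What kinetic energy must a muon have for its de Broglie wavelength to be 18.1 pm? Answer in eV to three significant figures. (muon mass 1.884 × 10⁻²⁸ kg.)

p = h/λ = 6.626 × 10⁻³⁴ / 1.810 × 10⁻¹¹ = 3.661 × 10⁻²³ kg·m/s.
KE = p²/(2m) = (3.661 × 10⁻²³)² / (2 × 1.884 × 10⁻²⁸) = 3.557 × 10⁻¹⁸ J = 22.2 eV.

KE = 22.2 eV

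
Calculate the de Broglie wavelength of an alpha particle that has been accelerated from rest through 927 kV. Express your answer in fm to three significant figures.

λ = 10.5 fm

KE = 2eV = 2 × 1.602 × 10⁻¹⁹ × 9.270 × 10⁵ = 2.970 × 10⁻¹³ J.
p = √(2mKE) = √(2 × 6.645 × 10⁻²⁷ × 2.970 × 10⁻¹³) = 6.283 × 10⁻²⁰ kg·m/s.
λ = h/p = 6.626 × 10⁻³⁴ / 6.283 × 10⁻²⁰ = 1.05 × 10⁻¹⁴ m = 10.5 fm.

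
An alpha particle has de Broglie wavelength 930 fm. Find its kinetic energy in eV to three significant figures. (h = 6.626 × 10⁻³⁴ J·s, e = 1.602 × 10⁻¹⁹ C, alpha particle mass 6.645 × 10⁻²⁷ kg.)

p = h/λ = 6.626 × 10⁻³⁴ / 9.300 × 10⁻¹³ = 7.125 × 10⁻²² kg·m/s.
KE = p²/(2m) = (7.125 × 10⁻²²)² / (2 × 6.645 × 10⁻²⁷) = 3.820 × 10⁻¹⁷ J = 238 eV.

KE = 238 eV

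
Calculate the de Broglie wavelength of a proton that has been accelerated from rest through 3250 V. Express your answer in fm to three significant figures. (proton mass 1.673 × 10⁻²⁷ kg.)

λ = 502 fm

KE = eV = 1.602 × 10⁻¹⁹ × 3250 = 5.207 × 10⁻¹⁶ J.
p = √(2mKE) = √(2 × 1.673 × 10⁻²⁷ × 5.207 × 10⁻¹⁶) = 1.320 × 10⁻²¹ kg·m/s.
λ = h/p = 6.626 × 10⁻³⁴ / 1.320 × 10⁻²¹ = 5.02 × 10⁻¹³ m = 502 fm.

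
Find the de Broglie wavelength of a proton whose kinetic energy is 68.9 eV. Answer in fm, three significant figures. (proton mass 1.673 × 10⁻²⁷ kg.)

KE = 68.9 eV = 1.104 × 10⁻¹⁷ J.
p = √(2mKE) = √(2 × 1.673 × 10⁻²⁷ × 1.104 × 10⁻¹⁷) = 1.922 × 10⁻²² kg·m/s.
λ = h/p = 6.626 × 10⁻³⁴ / 1.922 × 10⁻²² = 3.45 × 10⁻¹² m = 3450 fm.

λ = 3450 fm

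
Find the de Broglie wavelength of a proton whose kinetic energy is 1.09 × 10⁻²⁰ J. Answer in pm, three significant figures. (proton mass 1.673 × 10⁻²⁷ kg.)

λ = 110 pm

p = √(2mKE) = √(2 × 1.673 × 10⁻²⁷ × 1.090 × 10⁻²⁰) = 6.039 × 10⁻²⁴ kg·m/s.
λ = h/p = 6.626 × 10⁻³⁴ / 6.039 × 10⁻²⁴ = 1.10 × 10⁻¹⁰ m = 110 pm.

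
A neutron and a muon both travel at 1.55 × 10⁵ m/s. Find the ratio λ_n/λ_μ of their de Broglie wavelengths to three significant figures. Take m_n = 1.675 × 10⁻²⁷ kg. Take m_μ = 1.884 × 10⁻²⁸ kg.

λ_n/λ_μ = 0.112

At fixed v, p = mv so λ = h/(mv) ∝ 1/m.
λ_n/λ_μ = m_μ/m_n = 1.884 × 10⁻²⁸/1.675 × 10⁻²⁷ = 0.112.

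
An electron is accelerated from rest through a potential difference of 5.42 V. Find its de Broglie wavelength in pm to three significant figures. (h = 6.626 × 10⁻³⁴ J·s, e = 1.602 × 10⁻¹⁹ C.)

λ = 527 pm

KE = eV = 1.602 × 10⁻¹⁹ × 5.420 = 8.683 × 10⁻¹⁹ J.
p = √(2mKE) = √(2 × 9.109 × 10⁻³¹ × 8.683 × 10⁻¹⁹) = 1.258 × 10⁻²⁴ kg·m/s.
λ = h/p = 6.626 × 10⁻³⁴ / 1.258 × 10⁻²⁴ = 5.27 × 10⁻¹⁰ m = 527 pm.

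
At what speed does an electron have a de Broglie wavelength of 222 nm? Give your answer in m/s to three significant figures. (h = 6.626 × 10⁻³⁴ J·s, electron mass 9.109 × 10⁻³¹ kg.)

p = h/λ = 6.626 × 10⁻³⁴ / 2.220 × 10⁻⁷ = 2.985 × 10⁻²⁷ kg·m/s.
v = p/m = 2.985 × 10⁻²⁷ / 9.109 × 10⁻³¹ = 3.28 × 10³ m/s = 3280 m/s.

v = 3280 m/s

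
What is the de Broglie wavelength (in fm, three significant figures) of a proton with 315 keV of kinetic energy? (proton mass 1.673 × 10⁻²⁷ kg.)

KE = 315 keV = 5.046 × 10⁻¹⁴ J.
p = √(2mKE) = √(2 × 1.673 × 10⁻²⁷ × 5.046 × 10⁻¹⁴) = 1.299 × 10⁻²⁰ kg·m/s.
λ = h/p = 6.626 × 10⁻³⁴ / 1.299 × 10⁻²⁰ = 5.10 × 10⁻¹⁴ m = 51.0 fm.

λ = 51.0 fm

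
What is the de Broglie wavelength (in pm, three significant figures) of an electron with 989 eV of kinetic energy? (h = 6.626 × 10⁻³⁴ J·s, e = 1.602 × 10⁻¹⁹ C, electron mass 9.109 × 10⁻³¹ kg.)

λ = 39.0 pm

KE = 989 eV = 1.584 × 10⁻¹⁶ J.
p = √(2mKE) = √(2 × 9.109 × 10⁻³¹ × 1.584 × 10⁻¹⁶) = 1.699 × 10⁻²³ kg·m/s.
λ = h/p = 6.626 × 10⁻³⁴ / 1.699 × 10⁻²³ = 3.90 × 10⁻¹¹ m = 39.0 pm.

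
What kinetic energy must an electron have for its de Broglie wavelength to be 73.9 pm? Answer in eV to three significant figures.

KE = 275 eV

p = h/λ = 6.626 × 10⁻³⁴ / 7.390 × 10⁻¹¹ = 8.966 × 10⁻²⁴ kg·m/s.
KE = p²/(2m) = (8.966 × 10⁻²⁴)² / (2 × 9.109 × 10⁻³¹) = 4.413 × 10⁻¹⁷ J = 275 eV.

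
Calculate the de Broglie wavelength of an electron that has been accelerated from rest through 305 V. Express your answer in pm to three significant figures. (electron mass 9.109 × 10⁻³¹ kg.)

λ = 70.2 pm

KE = eV = 1.602 × 10⁻¹⁹ × 305.0 = 4.886 × 10⁻¹⁷ J.
p = √(2mKE) = √(2 × 9.109 × 10⁻³¹ × 4.886 × 10⁻¹⁷) = 9.435 × 10⁻²⁴ kg·m/s.
λ = h/p = 6.626 × 10⁻³⁴ / 9.435 × 10⁻²⁴ = 7.02 × 10⁻¹¹ m = 70.2 pm.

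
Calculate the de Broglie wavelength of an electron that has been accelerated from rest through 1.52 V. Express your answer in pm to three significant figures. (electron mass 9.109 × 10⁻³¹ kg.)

λ = 995 pm

KE = eV = 1.602 × 10⁻¹⁹ × 1.520 = 2.435 × 10⁻¹⁹ J.
p = √(2mKE) = √(2 × 9.109 × 10⁻³¹ × 2.435 × 10⁻¹⁹) = 6.660 × 10⁻²⁵ kg·m/s.
λ = h/p = 6.626 × 10⁻³⁴ / 6.660 × 10⁻²⁵ = 9.95 × 10⁻¹⁰ m = 995 pm.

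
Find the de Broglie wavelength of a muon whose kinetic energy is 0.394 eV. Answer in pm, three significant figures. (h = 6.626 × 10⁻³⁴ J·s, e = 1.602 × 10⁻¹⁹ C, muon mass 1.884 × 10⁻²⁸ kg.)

λ = 136 pm

KE = 0.394 eV = 6.312 × 10⁻²⁰ J.
p = √(2mKE) = √(2 × 1.884 × 10⁻²⁸ × 6.312 × 10⁻²⁰) = 4.877 × 10⁻²⁴ kg·m/s.
λ = h/p = 6.626 × 10⁻³⁴ / 4.877 × 10⁻²⁴ = 1.36 × 10⁻¹⁰ m = 136 pm.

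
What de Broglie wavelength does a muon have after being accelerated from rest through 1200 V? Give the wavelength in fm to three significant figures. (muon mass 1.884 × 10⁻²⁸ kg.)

λ = 2460 fm

KE = eV = 1.602 × 10⁻¹⁹ × 1200 = 1.922 × 10⁻¹⁶ J.
p = √(2mKE) = √(2 × 1.884 × 10⁻²⁸ × 1.922 × 10⁻¹⁶) = 2.691 × 10⁻²² kg·m/s.
λ = h/p = 6.626 × 10⁻³⁴ / 2.691 × 10⁻²² = 2.46 × 10⁻¹² m = 2460 fm.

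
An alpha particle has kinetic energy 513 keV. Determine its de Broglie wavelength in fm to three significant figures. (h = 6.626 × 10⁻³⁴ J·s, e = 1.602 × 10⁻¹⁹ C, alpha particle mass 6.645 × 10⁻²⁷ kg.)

KE = 513 keV = 8.218 × 10⁻¹⁴ J.
p = √(2mKE) = √(2 × 6.645 × 10⁻²⁷ × 8.218 × 10⁻¹⁴) = 3.305 × 10⁻²⁰ kg·m/s.
λ = h/p = 6.626 × 10⁻³⁴ / 3.305 × 10⁻²⁰ = 2.00 × 10⁻¹⁴ m = 20.0 fm.

λ = 20.0 fm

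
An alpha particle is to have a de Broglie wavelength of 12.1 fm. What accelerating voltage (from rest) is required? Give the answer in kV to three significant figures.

p = h/λ = 6.626 × 10⁻³⁴ / 1.210 × 10⁻¹⁴ = 5.476 × 10⁻²⁰ kg·m/s.
KE = p²/(2m) = 2.256 × 10⁻¹³ J.
V = KE/2e = 2.256 × 10⁻¹³ / (2 × 1.602 × 10⁻¹⁹) = 704 kV.

V = 704 kV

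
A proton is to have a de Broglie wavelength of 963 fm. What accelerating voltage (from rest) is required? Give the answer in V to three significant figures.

V = 883 V

p = h/λ = 6.626 × 10⁻³⁴ / 9.630 × 10⁻¹³ = 6.881 × 10⁻²² kg·m/s.
KE = p²/(2m) = 1.415 × 10⁻¹⁶ J.
V = KE/e = 1.415 × 10⁻¹⁶ / (1.602 × 10⁻¹⁹) = 883 V.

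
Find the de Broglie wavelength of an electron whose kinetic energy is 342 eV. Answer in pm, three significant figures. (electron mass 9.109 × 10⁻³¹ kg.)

λ = 66.3 pm

KE = 342 eV = 5.479 × 10⁻¹⁷ J.
p = √(2mKE) = √(2 × 9.109 × 10⁻³¹ × 5.479 × 10⁻¹⁷) = 9.991 × 10⁻²⁴ kg·m/s.
λ = h/p = 6.626 × 10⁻³⁴ / 9.991 × 10⁻²⁴ = 6.63 × 10⁻¹¹ m = 66.3 pm.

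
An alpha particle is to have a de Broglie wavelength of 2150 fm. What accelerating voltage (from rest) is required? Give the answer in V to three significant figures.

p = h/λ = 6.626 × 10⁻³⁴ / 2.150 × 10⁻¹² = 3.082 × 10⁻²² kg·m/s.
KE = p²/(2m) = 7.147 × 10⁻¹⁸ J.
V = KE/2e = 7.147 × 10⁻¹⁸ / (2 × 1.602 × 10⁻¹⁹) = 22.3 V.

V = 22.3 V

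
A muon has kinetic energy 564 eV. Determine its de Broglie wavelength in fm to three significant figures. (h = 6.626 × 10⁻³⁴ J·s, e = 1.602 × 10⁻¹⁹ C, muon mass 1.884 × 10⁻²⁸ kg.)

KE = 564 eV = 9.035 × 10⁻¹⁷ J.
p = √(2mKE) = √(2 × 1.884 × 10⁻²⁸ × 9.035 × 10⁻¹⁷) = 1.845 × 10⁻²² kg·m/s.
λ = h/p = 6.626 × 10⁻³⁴ / 1.845 × 10⁻²² = 3.59 × 10⁻¹² m = 3590 fm.

λ = 3590 fm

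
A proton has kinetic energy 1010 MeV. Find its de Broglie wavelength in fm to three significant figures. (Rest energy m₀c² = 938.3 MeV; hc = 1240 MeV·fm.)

Total energy E = KE + m₀c² = 1010 + 938.3 = 1948.3 MeV.
(pc)² = E² − (m₀c²)² = (1948.3)² − (938.3)² = 2.915 × 10⁶ MeV², so pc = 1707 MeV.
λ = hc/(pc) = 1240 MeV·fm / 1707 MeV = 0.726 fm.

λ = 0.726 fm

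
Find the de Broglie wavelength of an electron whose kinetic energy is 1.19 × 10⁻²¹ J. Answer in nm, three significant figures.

p = √(2mKE) = √(2 × 9.109 × 10⁻³¹ × 1.190 × 10⁻²¹) = 4.656 × 10⁻²⁶ kg·m/s.
λ = h/p = 6.626 × 10⁻³⁴ / 4.656 × 10⁻²⁶ = 1.42 × 10⁻⁸ m = 14.2 nm.

λ = 14.2 nm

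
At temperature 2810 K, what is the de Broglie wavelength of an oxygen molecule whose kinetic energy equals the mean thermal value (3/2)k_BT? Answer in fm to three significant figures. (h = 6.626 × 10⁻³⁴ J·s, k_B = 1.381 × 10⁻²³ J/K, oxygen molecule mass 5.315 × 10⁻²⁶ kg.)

KE = (3/2)k_BT = 1.5 × 1.381 × 10⁻²³ × 2810 = 5.821 × 10⁻²⁰ J.
p = √(2mKE) = √(2 × 5.315 × 10⁻²⁶ × 5.821 × 10⁻²⁰) = 7.866 × 10⁻²³ kg·m/s.
λ = h/p = 8.42 × 10⁻¹² m = 8420 fm.

λ = 8420 fm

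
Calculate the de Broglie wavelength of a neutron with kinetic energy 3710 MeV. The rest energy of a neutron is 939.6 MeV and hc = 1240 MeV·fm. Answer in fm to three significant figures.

Total energy E = KE + m₀c² = 3710 + 939.6 = 4649.6 MeV.
(pc)² = E² − (m₀c²)² = (4649.6)² − (939.6)² = 2.074 × 10⁷ MeV², so pc = 4554 MeV.
λ = hc/(pc) = 1240 MeV·fm / 4554 MeV = 0.272 fm.

λ = 0.272 fm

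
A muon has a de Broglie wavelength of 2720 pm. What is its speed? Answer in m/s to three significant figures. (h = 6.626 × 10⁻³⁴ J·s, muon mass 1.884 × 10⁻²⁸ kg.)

p = h/λ = 6.626 × 10⁻³⁴ / 2.720 × 10⁻⁹ = 2.436 × 10⁻²⁵ kg·m/s.
v = p/m = 2.436 × 10⁻²⁵ / 1.884 × 10⁻²⁸ = 1.29 × 10³ m/s = 1290 m/s.

v = 1290 m/s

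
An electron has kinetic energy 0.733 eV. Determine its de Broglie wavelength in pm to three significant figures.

KE = 0.733 eV = 1.174 × 10⁻¹⁹ J.
p = √(2mKE) = √(2 × 9.109 × 10⁻³¹ × 1.174 × 10⁻¹⁹) = 4.625 × 10⁻²⁵ kg·m/s.
λ = h/p = 6.626 × 10⁻³⁴ / 4.625 × 10⁻²⁵ = 1.43 × 10⁻⁹ m = 1430 pm.

λ = 1430 pm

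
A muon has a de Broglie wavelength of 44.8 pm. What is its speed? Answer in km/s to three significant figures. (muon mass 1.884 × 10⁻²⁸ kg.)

p = h/λ = 6.626 × 10⁻³⁴ / 4.480 × 10⁻¹¹ = 1.479 × 10⁻²³ kg·m/s.
v = p/m = 1.479 × 10⁻²³ / 1.884 × 10⁻²⁸ = 7.85 × 10⁴ m/s = 78.5 km/s.

v = 78.5 km/s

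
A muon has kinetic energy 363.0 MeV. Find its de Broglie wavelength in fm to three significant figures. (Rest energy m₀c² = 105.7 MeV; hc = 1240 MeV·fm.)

λ = 2.72 fm

Total energy E = KE + m₀c² = 363.0 + 105.7 = 468.7 MeV.
(pc)² = E² − (m₀c²)² = (468.7)² − (105.7)² = 2.085 × 10⁵ MeV², so pc = 456.6 MeV.
λ = hc/(pc) = 1240 MeV·fm / 456.6 MeV = 2.72 fm.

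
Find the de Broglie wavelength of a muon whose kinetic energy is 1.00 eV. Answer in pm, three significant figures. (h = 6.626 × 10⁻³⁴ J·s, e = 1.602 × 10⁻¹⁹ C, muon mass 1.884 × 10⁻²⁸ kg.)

KE = 1.00 eV = 1.602 × 10⁻¹⁹ J.
p = √(2mKE) = √(2 × 1.884 × 10⁻²⁸ × 1.602 × 10⁻¹⁹) = 7.769 × 10⁻²⁴ kg·m/s.
λ = h/p = 6.626 × 10⁻³⁴ / 7.769 × 10⁻²⁴ = 8.53 × 10⁻¹¹ m = 85.3 pm.

λ = 85.3 pm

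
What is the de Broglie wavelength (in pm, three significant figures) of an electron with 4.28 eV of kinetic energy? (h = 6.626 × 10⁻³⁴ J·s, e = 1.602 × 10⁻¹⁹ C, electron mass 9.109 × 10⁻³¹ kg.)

λ = 593 pm

KE = 4.28 eV = 6.857 × 10⁻¹⁹ J.
p = √(2mKE) = √(2 × 9.109 × 10⁻³¹ × 6.857 × 10⁻¹⁹) = 1.118 × 10⁻²⁴ kg·m/s.
λ = h/p = 6.626 × 10⁻³⁴ / 1.118 × 10⁻²⁴ = 5.93 × 10⁻¹⁰ m = 593 pm.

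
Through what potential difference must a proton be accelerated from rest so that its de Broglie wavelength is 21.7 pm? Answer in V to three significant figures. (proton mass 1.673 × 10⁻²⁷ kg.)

V = 1.74 V

p = h/λ = 6.626 × 10⁻³⁴ / 2.170 × 10⁻¹¹ = 3.053 × 10⁻²³ kg·m/s.
KE = p²/(2m) = 2.786 × 10⁻¹⁹ J.
V = KE/e = 2.786 × 10⁻¹⁹ / (1.602 × 10⁻¹⁹) = 1.74 V.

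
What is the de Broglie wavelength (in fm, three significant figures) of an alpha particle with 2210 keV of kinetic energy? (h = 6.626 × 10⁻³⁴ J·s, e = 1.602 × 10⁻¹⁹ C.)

λ = 9.66 fm

KE = 2210 keV = 3.540 × 10⁻¹³ J.
p = √(2mKE) = √(2 × 6.645 × 10⁻²⁷ × 3.540 × 10⁻¹³) = 6.859 × 10⁻²⁰ kg·m/s.
λ = h/p = 6.626 × 10⁻³⁴ / 6.859 × 10⁻²⁰ = 9.66 × 10⁻¹⁵ m = 9.66 fm.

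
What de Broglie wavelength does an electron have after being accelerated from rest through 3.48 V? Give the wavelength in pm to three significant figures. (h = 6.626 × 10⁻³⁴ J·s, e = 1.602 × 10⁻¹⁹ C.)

λ = 657 pm

KE = eV = 1.602 × 10⁻¹⁹ × 3.480 = 5.575 × 10⁻¹⁹ J.
p = √(2mKE) = √(2 × 9.109 × 10⁻³¹ × 5.575 × 10⁻¹⁹) = 1.008 × 10⁻²⁴ kg·m/s.
λ = h/p = 6.626 × 10⁻³⁴ / 1.008 × 10⁻²⁴ = 6.57 × 10⁻¹⁰ m = 657 pm.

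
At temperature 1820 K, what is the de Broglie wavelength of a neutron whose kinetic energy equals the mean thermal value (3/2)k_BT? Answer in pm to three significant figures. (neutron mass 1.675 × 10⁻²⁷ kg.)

KE = (3/2)k_BT = 1.5 × 1.381 × 10⁻²³ × 1820 = 3.770 × 10⁻²⁰ J.
p = √(2mKE) = √(2 × 1.675 × 10⁻²⁷ × 3.770 × 10⁻²⁰) = 1.124 × 10⁻²³ kg·m/s.
λ = h/p = 5.90 × 10⁻¹¹ m = 59.0 pm.

λ = 59.0 pm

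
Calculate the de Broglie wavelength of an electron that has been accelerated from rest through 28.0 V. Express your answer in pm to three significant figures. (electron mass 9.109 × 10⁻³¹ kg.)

KE = eV = 1.602 × 10⁻¹⁹ × 28.00 = 4.486 × 10⁻¹⁸ J.
p = √(2mKE) = √(2 × 9.109 × 10⁻³¹ × 4.486 × 10⁻¹⁸) = 2.859 × 10⁻²⁴ kg·m/s.
λ = h/p = 6.626 × 10⁻³⁴ / 2.859 × 10⁻²⁴ = 2.32 × 10⁻¹⁰ m = 232 pm.

λ = 232 pm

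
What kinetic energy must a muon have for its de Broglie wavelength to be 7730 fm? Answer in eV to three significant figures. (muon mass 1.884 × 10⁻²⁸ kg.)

KE = 122 eV

p = h/λ = 6.626 × 10⁻³⁴ / 7.730 × 10⁻¹² = 8.572 × 10⁻²³ kg·m/s.
KE = p²/(2m) = (8.572 × 10⁻²³)² / (2 × 1.884 × 10⁻²⁸) = 1.950 × 10⁻¹⁷ J = 122 eV.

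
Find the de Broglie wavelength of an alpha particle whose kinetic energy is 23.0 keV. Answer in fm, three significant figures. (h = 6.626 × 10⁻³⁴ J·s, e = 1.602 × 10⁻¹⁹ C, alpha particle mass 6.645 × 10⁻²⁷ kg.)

KE = 23.0 keV = 3.685 × 10⁻¹⁵ J.
p = √(2mKE) = √(2 × 6.645 × 10⁻²⁷ × 3.685 × 10⁻¹⁵) = 6.998 × 10⁻²¹ kg·m/s.
λ = h/p = 6.626 × 10⁻³⁴ / 6.998 × 10⁻²¹ = 9.47 × 10⁻¹⁴ m = 94.7 fm.

λ = 94.7 fm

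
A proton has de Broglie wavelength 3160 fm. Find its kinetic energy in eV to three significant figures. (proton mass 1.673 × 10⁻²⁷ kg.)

p = h/λ = 6.626 × 10⁻³⁴ / 3.160 × 10⁻¹² = 2.097 × 10⁻²² kg·m/s.
KE = p²/(2m) = (2.097 × 10⁻²²)² / (2 × 1.673 × 10⁻²⁷) = 1.314 × 10⁻¹⁷ J = 82.0 eV.

KE = 82.0 eV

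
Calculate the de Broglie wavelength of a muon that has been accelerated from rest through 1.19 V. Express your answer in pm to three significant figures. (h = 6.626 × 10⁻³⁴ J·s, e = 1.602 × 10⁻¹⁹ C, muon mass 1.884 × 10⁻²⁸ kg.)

KE = eV = 1.602 × 10⁻¹⁹ × 1.190 = 1.906 × 10⁻¹⁹ J.
p = √(2mKE) = √(2 × 1.884 × 10⁻²⁸ × 1.906 × 10⁻¹⁹) = 8.475 × 10⁻²⁴ kg·m/s.
λ = h/p = 6.626 × 10⁻³⁴ / 8.475 × 10⁻²⁴ = 7.82 × 10⁻¹¹ m = 78.2 pm.

λ = 78.2 pm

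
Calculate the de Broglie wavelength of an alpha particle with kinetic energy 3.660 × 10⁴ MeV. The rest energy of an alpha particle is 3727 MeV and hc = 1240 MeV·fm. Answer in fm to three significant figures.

Total energy E = KE + m₀c² = 3.660 × 10⁴ + 3727 = 40327 MeV.
(pc)² = E² − (m₀c²)² = (40327)² − (3727)² = 1.612 × 10⁹ MeV², so pc = 4.015 × 10⁴ MeV.
λ = hc/(pc) = 1240 MeV·fm / 4.015 × 10⁴ MeV = 0.0309 fm.

λ = 0.0309 fm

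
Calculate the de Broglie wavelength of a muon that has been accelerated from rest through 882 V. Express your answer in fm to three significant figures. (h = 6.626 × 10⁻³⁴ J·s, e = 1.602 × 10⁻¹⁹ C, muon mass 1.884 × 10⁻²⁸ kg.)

KE = eV = 1.602 × 10⁻¹⁹ × 882.0 = 1.413 × 10⁻¹⁶ J.
p = √(2mKE) = √(2 × 1.884 × 10⁻²⁸ × 1.413 × 10⁻¹⁶) = 2.307 × 10⁻²² kg·m/s.
λ = h/p = 6.626 × 10⁻³⁴ / 2.307 × 10⁻²² = 2.87 × 10⁻¹² m = 2870 fm.

λ = 2870 fm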